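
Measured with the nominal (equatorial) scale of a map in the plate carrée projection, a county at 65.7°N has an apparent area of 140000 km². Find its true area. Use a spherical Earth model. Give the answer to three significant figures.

In the plate carrée (x = Rλ, y = Rφ), meridians are true-scale (h = 1) and parallels are stretched by k = sec φ.
Areal scale = h·k = 1 × sec φ; at 65.7°, h = 1.000, k = 2.430, so h·k = 2.430.
True area = apparent / (areal scale) = 140000 / 2.430 ≈ 57600 km².

57600 km²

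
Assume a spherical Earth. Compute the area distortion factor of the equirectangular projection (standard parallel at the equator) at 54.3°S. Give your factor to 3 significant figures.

Plate carrée maps x = Rλ, y = Rφ. The meridian scale is h = 1 and the parallel scale is k = 1/cos φ = sec φ.
Areal scale = h·k = 1 × sec φ; at 54.3°, h = 1.000, k = 1.714, so h·k = 1.714.

1.71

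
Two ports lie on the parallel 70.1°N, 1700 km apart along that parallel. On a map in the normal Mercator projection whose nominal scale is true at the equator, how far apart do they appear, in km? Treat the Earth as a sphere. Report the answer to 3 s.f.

4990 km

Mercator is conformal, so the point scale is isotropic: h = k = sec φ = 1/cos φ.
Along the parallel, k = sec 70.1° = 1/0.3404 = 2.938.
Map distance = 1700 × 2.938 ≈ 4990 km.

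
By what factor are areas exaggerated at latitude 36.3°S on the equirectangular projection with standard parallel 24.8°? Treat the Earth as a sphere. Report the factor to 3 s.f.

1.13

The equidistant cylindrical projection with φ₀ = 24.8° has h = 1 (meridians true) and k = cos φ₀ / cos φ along parallels.
Areal scale = h·k = 1 × cos φ₀ / cos φ; at 36.3°, h = 1.000, k = 1.126, so h·k = 1.126.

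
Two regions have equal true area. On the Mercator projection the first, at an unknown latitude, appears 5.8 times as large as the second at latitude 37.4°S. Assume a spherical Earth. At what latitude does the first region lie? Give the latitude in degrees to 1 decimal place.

70.7°

On Mercator, (apparent₁)/(apparent₂) = sec²φ₁ / sec²φ₂ when true areas are equal.
cos²φ₂ / cos²φ₁ = 5.8  ⇒  cos φ₁ = cos 37.4° / √5.8 = 0.7944/2.408 = 0.3299.
φ₁ = arccos(0.3299) ≈ 70.7°.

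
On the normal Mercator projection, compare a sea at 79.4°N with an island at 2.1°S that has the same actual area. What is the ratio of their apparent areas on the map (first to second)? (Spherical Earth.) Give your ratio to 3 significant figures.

Mercator is conformal with k = sec φ, so areal scale = k² = sec²φ.
At 79.4°: sec²(79.4°) = 1/0.1840² = 29.55.
At 2.1°: sec²(2.1°) = 1/0.9993² = 1.001.
Ratio = 29.55/1.001 = cos²(2.1°)/cos²(79.4°) ≈ 29.5.

29.5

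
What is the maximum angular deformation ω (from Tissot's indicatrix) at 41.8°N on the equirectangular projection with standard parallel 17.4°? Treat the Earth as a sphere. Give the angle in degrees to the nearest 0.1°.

With standard parallel φ₀ = 17.4°, the equirectangular projection gives x = Rλ cos φ₀, y = Rφ, so h = 1 and k = cos 17.4° / cos φ.
At 41.8°: h = 1.000, k = 1.280; principal scales a = 1.280, b = 1.000.
sin(ω/2) = (a − b)/(a + b) = 0.2800/2.280 = 0.1228, so ω = 2 arcsin(0.1228) ≈ 14.1°.

14.1°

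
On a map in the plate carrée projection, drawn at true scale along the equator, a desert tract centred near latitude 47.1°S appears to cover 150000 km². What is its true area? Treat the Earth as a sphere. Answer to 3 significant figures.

Plate carrée maps x = Rλ, y = Rφ. The meridian scale is h = 1 and the parallel scale is k = 1/cos φ = sec φ.
Areal scale = h·k = 1 × sec φ; at 47.1°, h = 1.000, k = 1.469, so h·k = 1.469.
True area = apparent / (areal scale) = 150000 / 1.469 ≈ 102000 km².

102000 km²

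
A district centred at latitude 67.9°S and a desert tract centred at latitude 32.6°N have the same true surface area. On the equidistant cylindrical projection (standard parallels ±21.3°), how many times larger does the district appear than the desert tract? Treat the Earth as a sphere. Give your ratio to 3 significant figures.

In the equirectangular projection with standard parallel φ₀ = 21.3° (x = Rλ cos φ₀, y = Rφ), meridians are true-scale (h = 1) and the parallel scale is k = cos φ₀ / cos φ.
Areal scale at 67.9°: h·k = 1.000 × 2.476 = 2.476.
Areal scale at 32.6°: h·k = 1.000 × 1.106 = 1.106.
Ratio = 2.476/1.106 ≈ 2.24.

2.24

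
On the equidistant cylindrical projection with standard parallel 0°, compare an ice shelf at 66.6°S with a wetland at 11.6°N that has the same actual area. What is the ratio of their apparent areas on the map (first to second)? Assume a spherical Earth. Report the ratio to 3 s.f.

In the plate carrée (x = Rλ, y = Rφ), meridians are true-scale (h = 1) and parallels are stretched by k = sec φ.
Areal scale at 66.6°: h·k = 1.000 × 2.518 = 2.518.
Areal scale at 11.6°: h·k = 1.000 × 1.021 = 1.021.
Ratio = 2.518/1.021 ≈ 2.47.

2.47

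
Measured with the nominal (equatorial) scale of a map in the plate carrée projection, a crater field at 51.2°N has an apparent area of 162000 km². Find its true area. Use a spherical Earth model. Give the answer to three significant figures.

102000 km²

In the plate carrée (x = Rλ, y = Rφ), meridians are true-scale (h = 1) and parallels are stretched by k = sec φ.
Areal scale = h·k = 1 × sec φ; at 51.2°, h = 1.000, k = 1.596, so h·k = 1.596.
True area = apparent / (areal scale) = 162000 / 1.596 ≈ 102000 km².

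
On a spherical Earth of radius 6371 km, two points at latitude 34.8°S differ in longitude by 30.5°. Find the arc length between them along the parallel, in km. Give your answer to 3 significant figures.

2780 km

Arc length along a parallel = R cos φ · Δλ (with Δλ in radians).
= 6371 × cos 34.8° × (30.5° × π/180) = 6371 × 0.8211 × 0.5323 ≈ 2780 km.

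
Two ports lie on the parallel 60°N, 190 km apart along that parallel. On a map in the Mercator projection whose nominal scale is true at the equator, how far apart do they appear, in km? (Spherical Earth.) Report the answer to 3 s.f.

380 km

For Mercator, h = k = sec φ (a conformal cylindrical projection has a single point scale, 1/cos φ).
Along the parallel, k = sec 60° = 1/0.5000 = 2.000.
Map distance = 190 × 2.000 ≈ 380 km.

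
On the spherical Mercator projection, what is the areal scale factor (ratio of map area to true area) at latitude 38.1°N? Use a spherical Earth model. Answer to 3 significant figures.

For Mercator, h = k = sec φ (a conformal cylindrical projection has a single point scale, 1/cos φ).
Areal scale = k² = sec²φ = 1/cos²(38.1°) = 1/0.7869² = 1.615.

1.61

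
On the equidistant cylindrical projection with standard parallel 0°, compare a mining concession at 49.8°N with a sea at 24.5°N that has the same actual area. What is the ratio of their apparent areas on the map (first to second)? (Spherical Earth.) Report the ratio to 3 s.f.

For the equirectangular projection with φ₀ = 0 (plate carrée), h = 1 along meridians and k = sec φ along parallels.
Areal scale at 49.8°: h·k = 1.000 × 1.549 = 1.549.
Areal scale at 24.5°: h·k = 1.000 × 1.099 = 1.099.
Ratio = 1.549/1.099 ≈ 1.41.

1.41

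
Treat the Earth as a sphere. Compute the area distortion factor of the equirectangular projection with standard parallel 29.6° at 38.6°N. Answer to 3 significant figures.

With standard parallel φ₀ = 29.6°, the equirectangular projection gives x = Rλ cos φ₀, y = Rφ, so h = 1 and k = cos 29.6° / cos φ.
Areal scale = h·k = 1 × cos φ₀ / cos φ; at 38.6°, h = 1.000, k = 1.113, so h·k = 1.113.

1.11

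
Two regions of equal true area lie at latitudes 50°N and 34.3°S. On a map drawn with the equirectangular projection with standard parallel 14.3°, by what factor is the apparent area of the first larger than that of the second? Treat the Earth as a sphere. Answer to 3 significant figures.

The equidistant cylindrical projection with φ₀ = 14.3° has h = 1 (meridians true) and k = cos φ₀ / cos φ along parallels.
Areal scale at 50°: h·k = 1.000 × 1.508 = 1.508.
Areal scale at 34.3°: h·k = 1.000 × 1.173 = 1.173.
Ratio = 1.508/1.173 ≈ 1.29.

1.29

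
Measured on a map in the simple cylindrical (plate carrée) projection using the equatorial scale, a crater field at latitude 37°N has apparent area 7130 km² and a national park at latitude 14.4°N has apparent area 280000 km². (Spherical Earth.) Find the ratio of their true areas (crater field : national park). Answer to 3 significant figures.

0.0210

Plate carrée has h = 1 and k = sec φ, giving areal scale sec φ; true area = (apparent area) · cos φ.
True area of crater field: 7130 × cos(37°) = 7130 × 0.7986 = 5694 km².
True area of national park: 280000 × cos(14.4°) = 280000 × 0.9686 = 271200 km².
Ratio = 5694 / 271200 ≈ 0.0210.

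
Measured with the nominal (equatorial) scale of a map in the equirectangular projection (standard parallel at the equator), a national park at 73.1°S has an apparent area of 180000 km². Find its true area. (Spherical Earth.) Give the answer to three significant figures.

52300 km²

Plate carrée maps x = Rλ, y = Rφ. The meridian scale is h = 1 and the parallel scale is k = 1/cos φ = sec φ.
Areal scale = h·k = 1 × sec φ; at 73.1°, h = 1.000, k = 3.440, so h·k = 3.440.
True area = apparent / (areal scale) = 180000 / 3.440 ≈ 52300 km².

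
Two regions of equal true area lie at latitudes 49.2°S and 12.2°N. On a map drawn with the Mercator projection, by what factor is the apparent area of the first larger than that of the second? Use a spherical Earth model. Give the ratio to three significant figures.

2.24

Mercator areal scale is sec²φ.
At 49.2°: sec²(49.2°) = 1/0.6534² = 2.342.
At 12.2°: sec²(12.2°) = 1/0.9774² = 1.047.
Ratio = 2.342/1.047 = cos²(12.2°)/cos²(49.2°) ≈ 2.24.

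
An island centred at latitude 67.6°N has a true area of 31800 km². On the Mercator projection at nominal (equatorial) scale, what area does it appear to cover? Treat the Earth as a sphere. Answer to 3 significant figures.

219000 km²

Mercator is conformal, so the point scale is isotropic: h = k = sec φ = 1/cos φ.
Areal scale = k² = sec²φ = 1/cos²(67.6°) = 1/0.3811² = 6.886.
Apparent area = 31800 × 6.886 ≈ 219000 km².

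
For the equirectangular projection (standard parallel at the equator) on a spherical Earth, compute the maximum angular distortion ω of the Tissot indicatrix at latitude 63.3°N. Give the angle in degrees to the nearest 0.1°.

In the plate carrée (x = Rλ, y = Rφ), meridians are true-scale (h = 1) and parallels are stretched by k = sec φ.
At 63.3°: h = 1.000, k = 2.226; principal scales a = 2.226, b = 1.000.
sin(ω/2) = (a − b)/(a + b) = 1.226/3.226 = 0.3800, so ω = 2 arcsin(0.3800) ≈ 44.7°.

44.7°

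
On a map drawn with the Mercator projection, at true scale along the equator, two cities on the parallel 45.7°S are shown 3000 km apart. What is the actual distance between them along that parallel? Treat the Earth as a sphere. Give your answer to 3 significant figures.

2100 km

The Mercator projection is conformal; its linear scale factor is the same in every direction and equals sec φ = 1/cos φ.
Along the parallel at 45.7°, map distances are exaggerated by k = sec 45.7° = 1.432.
True distance = 3000 / 1.432 = 3000 × cos 45.7° ≈ 2100 km.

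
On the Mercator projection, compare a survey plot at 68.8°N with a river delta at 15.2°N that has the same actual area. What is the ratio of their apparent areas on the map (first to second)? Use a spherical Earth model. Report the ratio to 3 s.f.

Mercator is conformal with k = sec φ, so areal scale = k² = sec²φ.
At 68.8°: sec²(68.8°) = 1/0.3616² = 7.647.
At 15.2°: sec²(15.2°) = 1/0.9650² = 1.074.
Ratio = 7.647/1.074 = cos²(15.2°)/cos²(68.8°) ≈ 7.12.

7.12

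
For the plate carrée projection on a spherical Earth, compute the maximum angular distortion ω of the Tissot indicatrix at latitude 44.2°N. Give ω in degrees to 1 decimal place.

19.0°

In the plate carrée (x = Rλ, y = Rφ), meridians are true-scale (h = 1) and parallels are stretched by k = sec φ.
At 44.2°: h = 1.000, k = 1.395; principal scales a = 1.395, b = 1.000.
sin(ω/2) = (a − b)/(a + b) = 0.3949/2.395 = 0.1649, so ω = 2 arcsin(0.1649) ≈ 19.0°.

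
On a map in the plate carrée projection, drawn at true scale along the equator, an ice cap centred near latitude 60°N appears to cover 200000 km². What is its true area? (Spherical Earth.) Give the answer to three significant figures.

Plate carrée maps x = Rλ, y = Rφ. The meridian scale is h = 1 and the parallel scale is k = 1/cos φ = sec φ.
Areal scale = h·k = 1 × sec φ; at 60°, h = 1.000, k = 2.000, so h·k = 2.000.
True area = apparent / (areal scale) = 200000 / 2.000 ≈ 100000 km².

100000 km²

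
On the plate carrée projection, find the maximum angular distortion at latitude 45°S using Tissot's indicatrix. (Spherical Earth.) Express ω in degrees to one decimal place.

19.8°

In the plate carrée (x = Rλ, y = Rφ), meridians are true-scale (h = 1) and parallels are stretched by k = sec φ.
At 45°: h = 1.000, k = 1.414; principal scales a = 1.414, b = 1.000.
sin(ω/2) = (a − b)/(a + b) = 0.4142/2.414 = 0.1716, so ω = 2 arcsin(0.1716) ≈ 19.8°.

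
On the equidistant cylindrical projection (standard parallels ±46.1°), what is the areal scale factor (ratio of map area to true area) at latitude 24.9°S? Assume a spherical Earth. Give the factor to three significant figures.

0.764

The equidistant cylindrical projection with φ₀ = 46.1° has h = 1 (meridians true) and k = cos φ₀ / cos φ along parallels.
Areal scale = h·k = 1 × cos φ₀ / cos φ; at 24.9°, h = 1.000, k = 0.7645, so h·k = 0.7645.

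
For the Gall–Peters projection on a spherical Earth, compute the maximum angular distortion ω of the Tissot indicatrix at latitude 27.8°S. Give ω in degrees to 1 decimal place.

25.4°

The Gall–Peters projection is cylindrical equal-area with φ₀ = 45°. For cylindrical equal-area with standard parallel φ₀, h = cos φ / cos φ₀ and k = cos φ₀ / cos φ, so h·k = 1.
At 27.8°: h = 1.251, k = 0.7994; principal scales a = 1.251, b = 0.7994.
sin(ω/2) = (a − b)/(a + b) = 0.4516/2.050 = 0.2203, so ω = 2 arcsin(0.2203) ≈ 25.4°.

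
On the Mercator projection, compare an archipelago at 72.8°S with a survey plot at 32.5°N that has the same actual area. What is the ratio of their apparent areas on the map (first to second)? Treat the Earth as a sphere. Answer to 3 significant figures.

Mercator areal scale is sec²φ.
At 72.8°: sec²(72.8°) = 1/0.2957² = 11.44.
At 32.5°: sec²(32.5°) = 1/0.8434² = 1.406.
Ratio = 11.44/1.406 = cos²(32.5°)/cos²(72.8°) ≈ 8.13.

8.13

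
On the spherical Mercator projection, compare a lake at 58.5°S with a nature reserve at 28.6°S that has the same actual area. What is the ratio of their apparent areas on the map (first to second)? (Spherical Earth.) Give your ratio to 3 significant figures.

2.82

On Mercator, area is exaggerated by sec²φ = 1/cos²φ.
At 58.5°: sec²(58.5°) = 1/0.5225² = 3.663.
At 28.6°: sec²(28.6°) = 1/0.8780² = 1.297.
Ratio = 3.663/1.297 = cos²(28.6°)/cos²(58.5°) ≈ 2.82.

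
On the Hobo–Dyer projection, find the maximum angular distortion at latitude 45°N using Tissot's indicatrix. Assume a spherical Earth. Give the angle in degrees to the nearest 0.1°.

Hobo–Dyer is a cylindrical equal-area projection with standard parallels at ±37.5°. For cylindrical equal-area with standard parallel φ₀, h = cos φ / cos φ₀ and k = cos φ₀ / cos φ, so h·k = 1.
At 45°: h = 0.8913, k = 1.122; principal scales a = 1.122, b = 0.8913.
sin(ω/2) = (a − b)/(a + b) = 0.2307/2.013 = 0.1146, so ω = 2 arcsin(0.1146) ≈ 13.2°.

13.2°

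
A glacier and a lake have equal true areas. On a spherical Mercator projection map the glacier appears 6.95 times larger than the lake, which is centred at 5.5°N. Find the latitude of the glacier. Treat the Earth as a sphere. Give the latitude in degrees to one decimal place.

For equal true areas on Mercator, apparent areas scale as sec²φ, so the ratio is cos²φ₂ / cos²φ₁.
cos²φ₂ / cos²φ₁ = 6.95  ⇒  cos φ₁ = cos 5.5° / √6.95 = 0.9954/2.636 = 0.3776.
φ₁ = arccos(0.3776) ≈ 67.8°.

67.8°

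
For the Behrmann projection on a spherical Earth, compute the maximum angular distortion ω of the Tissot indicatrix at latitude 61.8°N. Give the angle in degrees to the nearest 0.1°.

65.5°

The Behrmann projection is cylindrical equal-area with φ₀ = 30°. For cylindrical equal-area with standard parallel φ₀, h = cos φ / cos φ₀ and k = cos φ₀ / cos φ, so h·k = 1.
At 61.8°: h = 0.5457, k = 1.833; principal scales a = 1.833, b = 0.5457.
sin(ω/2) = (a − b)/(a + b) = 1.287/2.378 = 0.5411, so ω = 2 arcsin(0.5411) ≈ 65.5°.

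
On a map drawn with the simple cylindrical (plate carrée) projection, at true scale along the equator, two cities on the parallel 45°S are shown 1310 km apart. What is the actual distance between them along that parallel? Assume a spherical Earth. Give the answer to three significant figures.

926 km

In the plate carrée (x = Rλ, y = Rφ), meridians are true-scale (h = 1) and parallels are stretched by k = sec φ.
Along the parallel at 45°, map distances are exaggerated by k = sec 45° = 1.414.
True distance = 1310 / 1.414 = 1310 × cos 45° ≈ 926 km.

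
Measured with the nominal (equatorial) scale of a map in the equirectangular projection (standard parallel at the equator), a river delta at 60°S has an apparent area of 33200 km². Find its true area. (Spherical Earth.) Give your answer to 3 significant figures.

Plate carrée maps x = Rλ, y = Rφ. The meridian scale is h = 1 and the parallel scale is k = 1/cos φ = sec φ.
Areal scale = h·k = 1 × sec φ; at 60°, h = 1.000, k = 2.000, so h·k = 2.000.
True area = apparent / (areal scale) = 33200 / 2.000 ≈ 16600 km².

16600 km²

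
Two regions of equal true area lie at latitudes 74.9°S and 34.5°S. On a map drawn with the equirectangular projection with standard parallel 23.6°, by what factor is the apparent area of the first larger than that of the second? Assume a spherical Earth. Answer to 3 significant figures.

With standard parallel φ₀ = 23.6°, the equirectangular projection gives x = Rλ cos φ₀, y = Rφ, so h = 1 and k = cos 23.6° / cos φ.
Areal scale at 74.9°: h·k = 1.000 × 3.518 = 3.518.
Areal scale at 34.5°: h·k = 1.000 × 1.112 = 1.112.
Ratio = 3.518/1.112 ≈ 3.16.

3.16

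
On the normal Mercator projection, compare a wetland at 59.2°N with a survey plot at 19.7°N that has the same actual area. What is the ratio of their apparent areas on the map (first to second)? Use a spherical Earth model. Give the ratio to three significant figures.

3.38

Mercator areal scale is sec²φ.
At 59.2°: sec²(59.2°) = 1/0.5120² = 3.814.
At 19.7°: sec²(19.7°) = 1/0.9415² = 1.128.
Ratio = 3.814/1.128 = cos²(19.7°)/cos²(59.2°) ≈ 3.38.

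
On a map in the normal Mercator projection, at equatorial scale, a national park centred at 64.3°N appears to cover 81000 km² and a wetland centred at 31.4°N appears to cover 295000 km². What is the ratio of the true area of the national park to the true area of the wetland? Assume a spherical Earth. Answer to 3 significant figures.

0.0709

Mercator's areal exaggeration is sec²φ; hence true area = (apparent area) · cos²φ.
True area of national park: 81000 × cos²(64.3°) = 81000 × 0.1881 = 15230 km².
True area of wetland: 295000 × cos²(31.4°) = 295000 × 0.7285 = 214900 km².
Ratio = 15230 / 214900 ≈ 0.0709.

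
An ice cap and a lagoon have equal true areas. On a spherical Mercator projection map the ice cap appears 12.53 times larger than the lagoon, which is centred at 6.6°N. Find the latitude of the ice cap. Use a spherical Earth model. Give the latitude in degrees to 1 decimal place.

73.7°

On Mercator, (apparent₁)/(apparent₂) = sec²φ₁ / sec²φ₂ when true areas are equal.
cos²φ₂ / cos²φ₁ = 12.53  ⇒  cos φ₁ = cos 6.6° / √12.53 = 0.9934/3.540 = 0.2806.
φ₁ = arccos(0.2806) ≈ 73.7°.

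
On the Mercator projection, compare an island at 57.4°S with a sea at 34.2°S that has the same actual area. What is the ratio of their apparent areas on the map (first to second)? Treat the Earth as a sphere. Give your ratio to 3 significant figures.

2.36

Mercator areal scale is sec²φ.
At 57.4°: sec²(57.4°) = 1/0.5388² = 3.445.
At 34.2°: sec²(34.2°) = 1/0.8271² = 1.462.
Ratio = 3.445/1.462 = cos²(34.2°)/cos²(57.4°) ≈ 2.36.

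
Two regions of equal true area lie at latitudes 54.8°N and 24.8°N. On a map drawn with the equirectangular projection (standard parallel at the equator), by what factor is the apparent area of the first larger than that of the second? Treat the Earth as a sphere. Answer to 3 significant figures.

For the equirectangular projection with φ₀ = 0 (plate carrée), h = 1 along meridians and k = sec φ along parallels.
Areal scale at 54.8°: h·k = 1.000 × 1.735 = 1.735.
Areal scale at 24.8°: h·k = 1.000 × 1.102 = 1.102.
Ratio = 1.735/1.102 ≈ 1.57.

1.57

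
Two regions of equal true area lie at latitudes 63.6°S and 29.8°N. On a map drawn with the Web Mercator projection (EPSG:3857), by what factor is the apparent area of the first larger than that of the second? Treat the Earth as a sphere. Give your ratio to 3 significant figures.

Mercator is conformal with k = sec φ, so areal scale = k² = sec²φ.
At 63.6°: sec²(63.6°) = 1/0.4446² = 5.058.
At 29.8°: sec²(29.8°) = 1/0.8678² = 1.328.
Ratio = 5.058/1.328 = cos²(29.8°)/cos²(63.6°) ≈ 3.81.

3.81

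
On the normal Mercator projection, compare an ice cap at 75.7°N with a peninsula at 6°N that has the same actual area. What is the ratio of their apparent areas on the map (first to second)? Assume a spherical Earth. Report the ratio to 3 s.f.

16.2

On Mercator, area is exaggerated by sec²φ = 1/cos²φ.
At 75.7°: sec²(75.7°) = 1/0.2470² = 16.39.
At 6°: sec²(6°) = 1/0.9945² = 1.011.
Ratio = 16.39/1.011 = cos²(6°)/cos²(75.7°) ≈ 16.2.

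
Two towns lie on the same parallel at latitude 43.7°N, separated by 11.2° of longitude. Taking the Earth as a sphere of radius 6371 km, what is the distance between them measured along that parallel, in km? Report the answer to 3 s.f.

900 km

Arc length along a parallel = R cos φ · Δλ (with Δλ in radians).
= 6371 × cos 43.7° × (11.2° × π/180) = 6371 × 0.7230 × 0.1955 ≈ 900 km.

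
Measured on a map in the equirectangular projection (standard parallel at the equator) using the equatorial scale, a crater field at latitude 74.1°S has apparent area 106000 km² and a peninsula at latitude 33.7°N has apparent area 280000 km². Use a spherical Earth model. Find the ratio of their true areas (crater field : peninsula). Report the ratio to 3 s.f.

0.125

On the plate carrée, areal scale = h·k = 1 × sec φ, so true area = apparent × cos φ.
True area of crater field: 106000 × cos(74.1°) = 106000 × 0.2740 = 29040 km².
True area of peninsula: 280000 × cos(33.7°) = 280000 × 0.8320 = 232900 km².
Ratio = 29040 / 232900 ≈ 0.125.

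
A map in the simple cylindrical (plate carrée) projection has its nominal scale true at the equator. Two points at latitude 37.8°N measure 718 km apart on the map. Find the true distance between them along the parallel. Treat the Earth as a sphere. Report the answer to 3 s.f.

Plate carrée maps x = Rλ, y = Rφ. The meridian scale is h = 1 and the parallel scale is k = 1/cos φ = sec φ.
Along the parallel at 37.8°, map distances are exaggerated by k = sec 37.8° = 1.266.
True distance = 718 / 1.266 = 718 × cos 37.8° ≈ 567 km.

567 km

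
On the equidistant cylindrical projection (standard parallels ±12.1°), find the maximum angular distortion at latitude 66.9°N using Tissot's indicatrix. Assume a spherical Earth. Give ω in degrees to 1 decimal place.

50.6°

With standard parallel φ₀ = 12.1°, the equirectangular projection gives x = Rλ cos φ₀, y = Rφ, so h = 1 and k = cos 12.1° / cos φ.
At 66.9°: h = 1.000, k = 2.492; principal scales a = 2.492, b = 1.000.
sin(ω/2) = (a − b)/(a + b) = 1.492/3.492 = 0.4273, so ω = 2 arcsin(0.4273) ≈ 50.6°.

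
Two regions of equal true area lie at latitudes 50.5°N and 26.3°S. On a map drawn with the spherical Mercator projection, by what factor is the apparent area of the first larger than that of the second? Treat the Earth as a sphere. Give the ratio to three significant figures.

Mercator is conformal with k = sec φ, so areal scale = k² = sec²φ.
At 50.5°: sec²(50.5°) = 1/0.6361² = 2.472.
At 26.3°: sec²(26.3°) = 1/0.8965² = 1.244.
Ratio = 2.472/1.244 = cos²(26.3°)/cos²(50.5°) ≈ 1.99.

1.99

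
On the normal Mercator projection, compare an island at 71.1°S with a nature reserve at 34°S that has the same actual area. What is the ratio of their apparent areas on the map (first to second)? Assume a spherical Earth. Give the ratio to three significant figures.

Mercator is conformal with k = sec φ, so areal scale = k² = sec²φ.
At 71.1°: sec²(71.1°) = 1/0.3239² = 9.531.
At 34°: sec²(34°) = 1/0.8290² = 1.455.
Ratio = 9.531/1.455 = cos²(34°)/cos²(71.1°) ≈ 6.55.

6.55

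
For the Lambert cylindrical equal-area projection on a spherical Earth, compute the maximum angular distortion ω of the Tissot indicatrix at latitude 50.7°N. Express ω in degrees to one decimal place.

50.6°

The Lambert cylindrical equal-area projection is the cylindrical equal-area projection with its standard parallel at the equator (φ₀ = 0). A cylindrical equal-area projection with standard parallel φ₀ has meridian scale h = cos φ / cos φ₀ and parallel scale k = cos φ₀ / cos φ (so areas are preserved, h·k = 1).
At 50.7°: h = 0.6334, k = 1.579; principal scales a = 1.579, b = 0.6334.
sin(ω/2) = (a − b)/(a + b) = 0.9454/2.212 = 0.4274, so ω = 2 arcsin(0.4274) ≈ 50.6°.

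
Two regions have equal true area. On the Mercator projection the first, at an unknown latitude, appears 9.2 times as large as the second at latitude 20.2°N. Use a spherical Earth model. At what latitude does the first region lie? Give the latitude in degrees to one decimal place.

72.0°

On Mercator, (apparent₁)/(apparent₂) = sec²φ₁ / sec²φ₂ when true areas are equal.
cos²φ₂ / cos²φ₁ = 9.2  ⇒  cos φ₁ = cos 20.2° / √9.2 = 0.9385/3.033 = 0.3094.
φ₁ = arccos(0.3094) ≈ 72.0°.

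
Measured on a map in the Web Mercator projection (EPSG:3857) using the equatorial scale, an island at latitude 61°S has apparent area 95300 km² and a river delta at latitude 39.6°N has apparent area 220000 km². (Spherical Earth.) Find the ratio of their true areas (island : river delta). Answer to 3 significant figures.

0.171

Mercator's areal exaggeration is sec²φ; hence true area = (apparent area) · cos²φ.
True area of island: 95300 × cos²(61°) = 95300 × 0.2350 = 22400 km².
True area of river delta: 220000 × cos²(39.6°) = 220000 × 0.5937 = 130600 km².
Ratio = 22400 / 130600 ≈ 0.171.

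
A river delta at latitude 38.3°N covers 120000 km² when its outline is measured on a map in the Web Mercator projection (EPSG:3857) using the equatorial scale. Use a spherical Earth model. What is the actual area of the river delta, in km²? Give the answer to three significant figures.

73900 km²

The Mercator projection is conformal; its linear scale factor is the same in every direction and equals sec φ = 1/cos φ.
Areal scale = k² = sec²φ = 1/cos²(38.3°) = 1/0.7848² = 1.624.
True area = apparent / (areal scale) = 120000 / 1.624 ≈ 73900 km².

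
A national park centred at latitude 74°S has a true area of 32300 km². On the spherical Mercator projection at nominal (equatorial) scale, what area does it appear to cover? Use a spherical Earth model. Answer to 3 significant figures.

425000 km²

For Mercator, h = k = sec φ (a conformal cylindrical projection has a single point scale, 1/cos φ).
Areal scale = k² = sec²φ = 1/cos²(74°) = 1/0.2756² = 13.16.
Apparent area = 32300 × 13.16 ≈ 425000 km².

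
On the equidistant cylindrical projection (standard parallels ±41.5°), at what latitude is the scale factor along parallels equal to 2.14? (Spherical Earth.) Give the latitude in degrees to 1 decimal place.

69.5°

With standard parallel φ₀ = 41.5°, the equirectangular projection gives x = Rλ cos φ₀, y = Rφ, so h = 1 and k = cos 41.5° / cos φ.
k = cos φ₀ / cos φ = 2.14  ⇒  cos φ = cos 41.5° / 2.14 = 0.3500.
φ = arccos(0.3500) ≈ 69.5°.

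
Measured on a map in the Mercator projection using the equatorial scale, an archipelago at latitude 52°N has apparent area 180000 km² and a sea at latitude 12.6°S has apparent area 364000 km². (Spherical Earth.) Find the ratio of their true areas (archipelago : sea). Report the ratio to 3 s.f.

0.197

Since Mercator area scale is 1/cos²φ, the true area equals the apparent area multiplied by cos²φ.
True area of archipelago: 180000 × cos²(52°) = 180000 × 0.3790 = 68230 km².
True area of sea: 364000 × cos²(12.6°) = 364000 × 0.9524 = 346700 km².
Ratio = 68230 / 346700 ≈ 0.197.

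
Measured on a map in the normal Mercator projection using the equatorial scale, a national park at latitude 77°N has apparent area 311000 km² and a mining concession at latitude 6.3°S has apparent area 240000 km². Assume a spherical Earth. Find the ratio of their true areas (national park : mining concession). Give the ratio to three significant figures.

Mercator's areal exaggeration is sec²φ; hence true area = (apparent area) · cos²φ.
True area of national park: 311000 × cos²(77°) = 311000 × 0.05060 = 15740 km².
True area of mining concession: 240000 × cos²(6.3°) = 240000 × 0.9880 = 237100 km².
Ratio = 15740 / 237100 ≈ 0.0664.

0.0664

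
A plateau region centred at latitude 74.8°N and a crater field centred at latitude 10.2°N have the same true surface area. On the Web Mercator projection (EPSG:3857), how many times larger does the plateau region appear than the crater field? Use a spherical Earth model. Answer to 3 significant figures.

14.1

Mercator areal scale is sec²φ.
At 74.8°: sec²(74.8°) = 1/0.2622² = 14.55.
At 10.2°: sec²(10.2°) = 1/0.9842² = 1.032.
Ratio = 14.55/1.032 = cos²(10.2°)/cos²(74.8°) ≈ 14.1.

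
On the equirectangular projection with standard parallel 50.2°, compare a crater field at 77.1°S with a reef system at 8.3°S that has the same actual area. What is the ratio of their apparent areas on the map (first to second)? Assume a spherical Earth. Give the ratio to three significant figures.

4.43

The equidistant cylindrical projection with φ₀ = 50.2° has h = 1 (meridians true) and k = cos φ₀ / cos φ along parallels.
Areal scale at 77.1°: h·k = 1.000 × 2.867 = 2.867.
Areal scale at 8.3°: h·k = 1.000 × 0.6469 = 0.6469.
Ratio = 2.867/0.6469 ≈ 4.43.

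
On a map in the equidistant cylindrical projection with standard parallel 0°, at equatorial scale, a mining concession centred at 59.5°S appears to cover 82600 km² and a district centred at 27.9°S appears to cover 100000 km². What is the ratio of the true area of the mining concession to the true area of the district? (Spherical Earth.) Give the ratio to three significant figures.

On the plate carrée, areal scale = h·k = 1 × sec φ, so true area = apparent × cos φ.
True area of mining concession: 82600 × cos(59.5°) = 82600 × 0.5075 = 41920 km².
True area of district: 100000 × cos(27.9°) = 100000 × 0.8838 = 88380 km².
Ratio = 41920 / 88380 ≈ 0.474.

0.474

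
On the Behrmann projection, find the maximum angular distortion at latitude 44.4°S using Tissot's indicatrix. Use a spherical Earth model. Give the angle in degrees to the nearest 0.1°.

Behrmann is a cylindrical equal-area projection with standard parallels at ±30°. For cylindrical equal-area with standard parallel φ₀, h = cos φ / cos φ₀ and k = cos φ₀ / cos φ, so h·k = 1.
At 44.4°: h = 0.8250, k = 1.212; principal scales a = 1.212, b = 0.8250.
sin(ω/2) = (a − b)/(a + b) = 0.3871/2.037 = 0.1900, so ω = 2 arcsin(0.1900) ≈ 21.9°.

21.9°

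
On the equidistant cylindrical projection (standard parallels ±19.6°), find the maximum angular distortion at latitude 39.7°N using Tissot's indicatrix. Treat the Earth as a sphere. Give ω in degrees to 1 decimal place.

11.6°

The equidistant cylindrical projection with φ₀ = 19.6° has h = 1 (meridians true) and k = cos φ₀ / cos φ along parallels.
At 39.7°: h = 1.000, k = 1.224; principal scales a = 1.224, b = 1.000.
sin(ω/2) = (a − b)/(a + b) = 0.2244/2.224 = 0.1009, so ω = 2 arcsin(0.1009) ≈ 11.6°.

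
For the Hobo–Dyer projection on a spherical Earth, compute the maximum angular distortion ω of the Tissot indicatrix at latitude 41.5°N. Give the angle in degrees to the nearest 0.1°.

Hobo–Dyer is a cylindrical equal-area projection with standard parallels at ±37.5°. Cylindrical equal-area (φ₀ = 37.5°): h = cos φ / cos 37.5° along meridians, k = cos 37.5° / cos φ along parallels; h·k = 1.
At 41.5°: h = 0.9440, k = 1.059; principal scales a = 1.059, b = 0.9440.
sin(ω/2) = (a − b)/(a + b) = 0.1152/2.003 = 0.05753, so ω = 2 arcsin(0.05753) ≈ 6.6°.

6.6°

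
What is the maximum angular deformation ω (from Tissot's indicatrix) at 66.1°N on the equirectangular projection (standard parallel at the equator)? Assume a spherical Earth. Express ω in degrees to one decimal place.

50.1°

For the equirectangular projection with φ₀ = 0 (plate carrée), h = 1 along meridians and k = sec φ along parallels.
At 66.1°: h = 1.000, k = 2.468; principal scales a = 2.468, b = 1.000.
sin(ω/2) = (a − b)/(a + b) = 1.468/3.468 = 0.4233, so ω = 2 arcsin(0.4233) ≈ 50.1°.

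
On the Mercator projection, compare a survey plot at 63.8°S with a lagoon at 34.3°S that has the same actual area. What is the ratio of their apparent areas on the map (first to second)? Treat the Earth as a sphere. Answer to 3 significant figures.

Mercator areal scale is sec²φ.
At 63.8°: sec²(63.8°) = 1/0.4415² = 5.130.
At 34.3°: sec²(34.3°) = 1/0.8261² = 1.465.
Ratio = 5.130/1.465 = cos²(34.3°)/cos²(63.8°) ≈ 3.50.

3.50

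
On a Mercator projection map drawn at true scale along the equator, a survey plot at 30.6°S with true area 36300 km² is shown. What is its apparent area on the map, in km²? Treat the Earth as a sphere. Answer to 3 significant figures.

49000 km²

The Mercator projection is conformal; its linear scale factor is the same in every direction and equals sec φ = 1/cos φ.
Areal scale = k² = sec²φ = 1/cos²(30.6°) = 1/0.8607² = 1.350.
Apparent area = 36300 × 1.350 ≈ 49000 km².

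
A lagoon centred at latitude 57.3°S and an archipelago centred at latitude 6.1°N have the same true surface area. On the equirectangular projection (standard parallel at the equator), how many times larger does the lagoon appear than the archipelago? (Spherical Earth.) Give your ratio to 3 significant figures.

For the equirectangular projection with φ₀ = 0 (plate carrée), h = 1 along meridians and k = sec φ along parallels.
Areal scale at 57.3°: h·k = 1.000 × 1.851 = 1.851.
Areal scale at 6.1°: h·k = 1.000 × 1.006 = 1.006.
Ratio = 1.851/1.006 ≈ 1.84.

1.84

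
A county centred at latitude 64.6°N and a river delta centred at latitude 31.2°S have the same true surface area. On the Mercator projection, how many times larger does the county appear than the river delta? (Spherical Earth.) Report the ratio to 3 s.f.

3.98

On Mercator, area is exaggerated by sec²φ = 1/cos²φ.
At 64.6°: sec²(64.6°) = 1/0.4289² = 5.435.
At 31.2°: sec²(31.2°) = 1/0.8554² = 1.367.
Ratio = 5.435/1.367 = cos²(31.2°)/cos²(64.6°) ≈ 3.98.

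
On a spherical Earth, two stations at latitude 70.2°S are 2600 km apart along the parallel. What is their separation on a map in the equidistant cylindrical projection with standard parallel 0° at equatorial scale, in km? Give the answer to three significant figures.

Plate carrée maps x = Rλ, y = Rφ. The meridian scale is h = 1 and the parallel scale is k = 1/cos φ = sec φ.
Along the parallel, k = sec 70.2° = 1/0.3387 = 2.952.
Map distance = 2600 × 2.952 ≈ 7680 km.

7680 km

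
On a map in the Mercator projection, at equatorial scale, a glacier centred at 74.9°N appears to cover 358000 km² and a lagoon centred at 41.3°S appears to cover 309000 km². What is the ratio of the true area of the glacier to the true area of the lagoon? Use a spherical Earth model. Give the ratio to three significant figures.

0.139

Since Mercator area scale is 1/cos²φ, the true area equals the apparent area multiplied by cos²φ.
True area of glacier: 358000 × cos²(74.9°) = 358000 × 0.06786 = 24290 km².
True area of lagoon: 309000 × cos²(41.3°) = 309000 × 0.5644 = 174400 km².
Ratio = 24290 / 174400 ≈ 0.139.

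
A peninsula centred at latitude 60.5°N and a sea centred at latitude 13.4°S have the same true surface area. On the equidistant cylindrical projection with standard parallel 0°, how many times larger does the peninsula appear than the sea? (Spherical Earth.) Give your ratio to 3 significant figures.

1.98

In the plate carrée (x = Rλ, y = Rφ), meridians are true-scale (h = 1) and parallels are stretched by k = sec φ.
Areal scale at 60.5°: h·k = 1.000 × 2.031 = 2.031.
Areal scale at 13.4°: h·k = 1.000 × 1.028 = 1.028.
Ratio = 2.031/1.028 ≈ 1.98.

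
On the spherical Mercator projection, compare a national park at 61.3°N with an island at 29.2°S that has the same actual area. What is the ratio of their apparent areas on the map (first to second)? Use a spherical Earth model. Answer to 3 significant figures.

On Mercator, area is exaggerated by sec²φ = 1/cos²φ.
At 61.3°: sec²(61.3°) = 1/0.4802² = 4.336.
At 29.2°: sec²(29.2°) = 1/0.8729² = 1.312.
Ratio = 4.336/1.312 = cos²(29.2°)/cos²(61.3°) ≈ 3.30.

3.30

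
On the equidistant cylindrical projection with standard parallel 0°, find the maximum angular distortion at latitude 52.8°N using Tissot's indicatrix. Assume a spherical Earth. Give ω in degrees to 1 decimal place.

28.5°

In the plate carrée (x = Rλ, y = Rφ), meridians are true-scale (h = 1) and parallels are stretched by k = sec φ.
At 52.8°: h = 1.000, k = 1.654; principal scales a = 1.654, b = 1.000.
sin(ω/2) = (a − b)/(a + b) = 0.6540/2.654 = 0.2464, so ω = 2 arcsin(0.2464) ≈ 28.5°.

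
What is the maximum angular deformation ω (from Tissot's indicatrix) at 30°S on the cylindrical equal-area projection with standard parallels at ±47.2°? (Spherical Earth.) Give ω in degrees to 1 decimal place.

A cylindrical equal-area projection with standard parallel φ₀ has meridian scale h = cos φ / cos φ₀ and parallel scale k = cos φ₀ / cos φ (so areas are preserved, h·k = 1).
At 30°: h = 1.275, k = 0.7846; principal scales a = 1.275, b = 0.7846.
sin(ω/2) = (a − b)/(a + b) = 0.4901/2.059 = 0.2380, so ω = 2 arcsin(0.2380) ≈ 27.5°.

27.5°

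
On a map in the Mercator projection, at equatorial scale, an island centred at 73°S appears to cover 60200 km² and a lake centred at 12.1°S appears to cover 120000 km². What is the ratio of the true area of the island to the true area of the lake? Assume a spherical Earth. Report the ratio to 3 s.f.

Mercator's areal exaggeration is sec²φ; hence true area = (apparent area) · cos²φ.
True area of island: 60200 × cos²(73°) = 60200 × 0.08548 = 5146 km².
True area of lake: 120000 × cos²(12.1°) = 120000 × 0.9561 = 114700 km².
Ratio = 5146 / 114700 ≈ 0.0449.

0.0449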